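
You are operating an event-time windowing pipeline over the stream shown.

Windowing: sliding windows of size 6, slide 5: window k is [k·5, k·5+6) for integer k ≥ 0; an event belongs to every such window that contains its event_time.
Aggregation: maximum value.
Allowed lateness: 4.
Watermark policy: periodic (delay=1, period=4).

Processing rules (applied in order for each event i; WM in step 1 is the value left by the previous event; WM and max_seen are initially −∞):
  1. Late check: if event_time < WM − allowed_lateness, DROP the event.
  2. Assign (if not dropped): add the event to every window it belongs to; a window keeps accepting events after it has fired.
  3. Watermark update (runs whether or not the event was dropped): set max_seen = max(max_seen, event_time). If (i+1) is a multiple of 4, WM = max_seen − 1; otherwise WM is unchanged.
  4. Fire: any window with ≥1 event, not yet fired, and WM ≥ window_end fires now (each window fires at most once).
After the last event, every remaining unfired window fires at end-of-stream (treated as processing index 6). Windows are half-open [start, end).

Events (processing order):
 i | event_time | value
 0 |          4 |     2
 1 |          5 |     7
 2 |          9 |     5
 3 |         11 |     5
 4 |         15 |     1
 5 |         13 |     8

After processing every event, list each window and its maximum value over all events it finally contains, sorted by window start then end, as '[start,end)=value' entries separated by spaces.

i=0 t=4 v=2: → [0,6); WM=−∞
i=1 t=5 v=7: → [5,11),[0,6); WM=−∞
i=2 t=9 v=5: → [5,11); WM=−∞
i=3 t=11 v=5: → [10,16); WM=10; [0,6) fires=7
i=4 t=15 v=1: → [15,21),[10,16); WM=10
i=5 t=13 v=8: → [10,16); WM=10

[0,6)=7 [5,11)=7 [10,16)=8 [15,21)=1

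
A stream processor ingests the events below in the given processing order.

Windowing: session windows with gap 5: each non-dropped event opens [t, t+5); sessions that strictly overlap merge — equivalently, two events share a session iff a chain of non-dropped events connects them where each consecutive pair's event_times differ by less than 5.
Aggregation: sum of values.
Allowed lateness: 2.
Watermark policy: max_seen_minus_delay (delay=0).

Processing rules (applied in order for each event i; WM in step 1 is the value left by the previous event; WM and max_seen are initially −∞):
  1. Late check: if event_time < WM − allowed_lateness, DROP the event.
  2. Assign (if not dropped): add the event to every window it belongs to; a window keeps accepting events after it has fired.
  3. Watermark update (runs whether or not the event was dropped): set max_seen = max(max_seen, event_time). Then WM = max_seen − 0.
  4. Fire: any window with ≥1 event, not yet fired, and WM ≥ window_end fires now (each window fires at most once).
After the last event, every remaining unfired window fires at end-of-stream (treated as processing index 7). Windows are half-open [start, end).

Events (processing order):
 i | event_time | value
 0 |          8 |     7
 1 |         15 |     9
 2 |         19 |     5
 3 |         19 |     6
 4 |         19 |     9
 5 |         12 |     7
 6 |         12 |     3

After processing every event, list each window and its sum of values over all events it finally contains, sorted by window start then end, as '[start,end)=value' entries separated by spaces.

[8,13)=7 [15,24)=29

i=0 t=8 v=7: → [8,13); WM=8
i=1 t=15 v=9: → [15,20); WM=15
i=2 t=19 v=5: → [15,24); WM=19
i=3 t=19 v=6: → [15,24); WM=19
i=4 t=19 v=9: → [15,24); WM=19
i=5 t=12 v=7: DROP (t<19-2); WM=19
i=6 t=12 v=3: DROP (t<19-2); WM=19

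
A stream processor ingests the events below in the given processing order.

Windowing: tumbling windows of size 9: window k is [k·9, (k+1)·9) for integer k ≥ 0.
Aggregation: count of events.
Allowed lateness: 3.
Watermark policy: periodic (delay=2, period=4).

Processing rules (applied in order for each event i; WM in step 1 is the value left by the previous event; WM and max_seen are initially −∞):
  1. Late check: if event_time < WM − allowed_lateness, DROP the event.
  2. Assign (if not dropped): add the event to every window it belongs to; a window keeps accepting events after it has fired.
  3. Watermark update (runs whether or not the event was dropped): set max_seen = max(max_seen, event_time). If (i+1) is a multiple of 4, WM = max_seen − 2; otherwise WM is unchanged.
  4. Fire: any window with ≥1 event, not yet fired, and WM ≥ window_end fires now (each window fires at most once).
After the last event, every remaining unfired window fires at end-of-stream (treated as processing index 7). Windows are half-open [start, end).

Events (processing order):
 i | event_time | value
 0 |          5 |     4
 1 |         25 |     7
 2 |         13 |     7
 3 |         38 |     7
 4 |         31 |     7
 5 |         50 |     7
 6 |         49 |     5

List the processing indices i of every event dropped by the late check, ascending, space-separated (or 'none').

4

i=0 t=5 v=4: → [0,9); WM=−∞
i=1 t=25 v=7: → [18,27); WM=−∞
i=2 t=13 v=7: → [9,18); WM=−∞
i=3 t=38 v=7: → [36,45); WM=36; [0,9) fires=1 [9,18) fires=1 [18,27) fires=1
i=4 t=31 v=7: DROP (t<36-3); WM=36
i=5 t=50 v=7: → [45,54); WM=36
i=6 t=49 v=5: → [45,54); WM=36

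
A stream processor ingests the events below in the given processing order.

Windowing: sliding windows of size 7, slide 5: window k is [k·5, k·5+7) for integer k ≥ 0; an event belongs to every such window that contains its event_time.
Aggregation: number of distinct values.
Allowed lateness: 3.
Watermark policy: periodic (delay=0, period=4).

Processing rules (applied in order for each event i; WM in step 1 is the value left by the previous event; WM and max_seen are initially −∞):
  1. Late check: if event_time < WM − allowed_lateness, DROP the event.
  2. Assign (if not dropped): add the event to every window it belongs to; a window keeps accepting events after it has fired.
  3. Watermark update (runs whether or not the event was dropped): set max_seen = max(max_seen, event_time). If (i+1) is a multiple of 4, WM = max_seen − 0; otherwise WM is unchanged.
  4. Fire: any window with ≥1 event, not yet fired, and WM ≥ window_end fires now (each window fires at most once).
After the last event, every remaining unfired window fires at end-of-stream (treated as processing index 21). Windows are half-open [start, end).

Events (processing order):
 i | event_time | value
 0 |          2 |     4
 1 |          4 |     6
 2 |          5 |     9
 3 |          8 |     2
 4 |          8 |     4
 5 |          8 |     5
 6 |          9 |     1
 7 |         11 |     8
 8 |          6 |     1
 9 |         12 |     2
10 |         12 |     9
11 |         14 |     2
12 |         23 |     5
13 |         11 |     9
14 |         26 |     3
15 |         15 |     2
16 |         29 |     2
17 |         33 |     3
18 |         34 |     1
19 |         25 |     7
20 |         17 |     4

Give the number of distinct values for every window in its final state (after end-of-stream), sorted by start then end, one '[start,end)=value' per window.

i=0 t=2 v=4: → [0,7); WM=−∞
i=1 t=4 v=6: → [0,7); WM=−∞
i=2 t=5 v=9: → [5,12),[0,7); WM=−∞
i=3 t=8 v=2: → [5,12); WM=8; [0,7) fires=3
i=4 t=8 v=4: → [5,12); WM=8
i=5 t=8 v=5: → [5,12); WM=8
i=6 t=9 v=1: → [5,12); WM=8
i=7 t=11 v=8: → [10,17),[5,12); WM=11
i=8 t=6 v=1: DROP (t<11-3); WM=11
i=9 t=12 v=2: → [10,17); WM=11
i=10 t=12 v=9: → [10,17); WM=11
i=11 t=14 v=2: → [10,17); WM=14; [5,12) fires=6
i=12 t=23 v=5: → [20,27); WM=14
i=13 t=11 v=9: → [10,17),[5,12); WM=14
i=14 t=26 v=3: → [25,32),[20,27); WM=14
i=15 t=15 v=2: → [15,22),[10,17); WM=26; [10,17) fires=3 [15,22) fires=1
i=16 t=29 v=2: → [25,32); WM=26
i=17 t=33 v=3: → [30,37); WM=26
i=18 t=34 v=1: → [30,37); WM=26
i=19 t=25 v=7: → [25,32),[20,27); WM=34; [20,27) fires=3 [25,32) fires=3
i=20 t=17 v=4: DROP (t<34-3); WM=34

[0,7)=3 [5,12)=6 [10,17)=3 [15,22)=1 [20,27)=3 [25,32)=3 [30,37)=2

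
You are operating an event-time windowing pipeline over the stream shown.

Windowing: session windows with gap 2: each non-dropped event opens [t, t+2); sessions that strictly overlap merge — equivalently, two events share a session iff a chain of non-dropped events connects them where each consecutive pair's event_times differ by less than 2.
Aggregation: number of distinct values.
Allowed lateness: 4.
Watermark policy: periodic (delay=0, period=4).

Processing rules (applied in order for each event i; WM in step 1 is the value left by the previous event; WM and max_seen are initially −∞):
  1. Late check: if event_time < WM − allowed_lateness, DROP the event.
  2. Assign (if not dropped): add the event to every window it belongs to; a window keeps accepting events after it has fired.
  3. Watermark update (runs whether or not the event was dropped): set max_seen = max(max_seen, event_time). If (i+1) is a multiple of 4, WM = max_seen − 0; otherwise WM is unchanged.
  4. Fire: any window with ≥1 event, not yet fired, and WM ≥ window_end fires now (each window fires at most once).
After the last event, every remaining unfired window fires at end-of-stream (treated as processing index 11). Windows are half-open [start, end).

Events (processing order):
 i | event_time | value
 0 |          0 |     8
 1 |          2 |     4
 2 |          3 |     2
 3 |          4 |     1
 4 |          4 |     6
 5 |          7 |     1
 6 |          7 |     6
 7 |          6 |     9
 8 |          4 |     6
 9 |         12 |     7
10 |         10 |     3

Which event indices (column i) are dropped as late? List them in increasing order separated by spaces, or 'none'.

i=0 t=0 v=8: → [0,2); WM=−∞
i=1 t=2 v=4: → [2,4); WM=−∞
i=2 t=3 v=2: → [2,5); WM=−∞
i=3 t=4 v=1: → [2,6); WM=4
i=4 t=4 v=6: → [2,6); WM=4
i=5 t=7 v=1: → [7,9); WM=4
i=6 t=7 v=6: → [7,9); WM=4
i=7 t=6 v=9: → [6,9); WM=7
i=8 t=4 v=6: → [2,6); WM=7
i=9 t=12 v=7: → [12,14); WM=7
i=10 t=10 v=3: → [10,12); WM=7

none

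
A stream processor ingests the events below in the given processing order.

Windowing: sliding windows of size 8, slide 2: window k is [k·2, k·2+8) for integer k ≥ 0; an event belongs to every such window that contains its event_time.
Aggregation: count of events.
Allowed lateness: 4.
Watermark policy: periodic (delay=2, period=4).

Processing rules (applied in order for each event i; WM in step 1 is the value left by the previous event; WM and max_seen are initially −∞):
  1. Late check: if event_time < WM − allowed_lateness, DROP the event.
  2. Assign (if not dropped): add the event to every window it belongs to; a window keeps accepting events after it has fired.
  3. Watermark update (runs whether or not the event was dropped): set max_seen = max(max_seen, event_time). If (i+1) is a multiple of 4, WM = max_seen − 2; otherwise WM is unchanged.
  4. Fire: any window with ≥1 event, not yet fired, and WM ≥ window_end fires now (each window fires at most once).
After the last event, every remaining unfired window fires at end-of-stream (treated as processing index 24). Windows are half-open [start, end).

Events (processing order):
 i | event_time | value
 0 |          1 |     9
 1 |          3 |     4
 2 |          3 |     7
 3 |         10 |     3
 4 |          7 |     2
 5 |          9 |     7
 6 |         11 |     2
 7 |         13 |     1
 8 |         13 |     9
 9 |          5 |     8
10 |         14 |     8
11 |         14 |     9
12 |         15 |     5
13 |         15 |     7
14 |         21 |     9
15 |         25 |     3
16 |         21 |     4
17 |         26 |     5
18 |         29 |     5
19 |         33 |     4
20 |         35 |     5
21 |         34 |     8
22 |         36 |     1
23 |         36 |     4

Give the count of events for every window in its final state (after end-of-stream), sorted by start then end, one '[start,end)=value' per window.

i=0 t=1 v=9: → [0,8); WM=−∞
i=1 t=3 v=4: → [2,10),[0,8); WM=−∞
i=2 t=3 v=7: → [2,10),[0,8); WM=−∞
i=3 t=10 v=3: → [10,18),[8,16),[6,14),[4,12); WM=8; [0,8) fires=3
i=4 t=7 v=2: → [6,14),[4,12),[2,10),[0,8); WM=8
i=5 t=9 v=7: → [8,16),[6,14),[4,12),[2,10); WM=8
i=6 t=11 v=2: → [10,18),[8,16),[6,14),[4,12); WM=8
i=7 t=13 v=1: → [12,20),[10,18),[8,16),[6,14); WM=11; [2,10) fires=4
i=8 t=13 v=9: → [12,20),[10,18),[8,16),[6,14); WM=11
i=9 t=5 v=8: DROP (t<11-4); WM=11
i=10 t=14 v=8: → [14,22),[12,20),[10,18),[8,16); WM=11
i=11 t=14 v=9: → [14,22),[12,20),[10,18),[8,16); WM=12; [4,12) fires=4
i=12 t=15 v=5: → [14,22),[12,20),[10,18),[8,16); WM=12
i=13 t=15 v=7: → [14,22),[12,20),[10,18),[8,16); WM=12
i=14 t=21 v=9: → [20,28),[18,26),[16,24),[14,22); WM=12
i=15 t=25 v=3: → [24,32),[22,30),[20,28),[18,26); WM=23; [6,14) fires=6 [8,16) fires=9 [10,18) fires=8 [12,20) fires=6 [14,22) fires=5
i=16 t=21 v=4: → [20,28),[18,26),[16,24),[14,22); WM=23
i=17 t=26 v=5: → [26,34),[24,32),[22,30),[20,28); WM=23
i=18 t=29 v=5: → [28,36),[26,34),[24,32),[22,30); WM=23
i=19 t=33 v=4: → [32,40),[30,38),[28,36),[26,34); WM=31; [16,24) fires=2 [18,26) fires=3 [20,28) fires=4 [22,30) fires=3
i=20 t=35 v=5: → [34,42),[32,40),[30,38),[28,36); WM=31
i=21 t=34 v=8: → [34,42),[32,40),[30,38),[28,36); WM=31
i=22 t=36 v=1: → [36,44),[34,42),[32,40),[30,38); WM=31
i=23 t=36 v=4: → [36,44),[34,42),[32,40),[30,38); WM=34; [24,32) fires=3 [26,34) fires=3

[0,8)=4 [2,10)=4 [4,12)=4 [6,14)=6 [8,16)=9 [10,18)=8 [12,20)=6 [14,22)=6 [16,24)=2 [18,26)=3 [20,28)=4 [22,30)=3 [24,32)=3 [26,34)=3 [28,36)=4 [30,38)=5 [32,40)=5 [34,42)=4 [36,44)=2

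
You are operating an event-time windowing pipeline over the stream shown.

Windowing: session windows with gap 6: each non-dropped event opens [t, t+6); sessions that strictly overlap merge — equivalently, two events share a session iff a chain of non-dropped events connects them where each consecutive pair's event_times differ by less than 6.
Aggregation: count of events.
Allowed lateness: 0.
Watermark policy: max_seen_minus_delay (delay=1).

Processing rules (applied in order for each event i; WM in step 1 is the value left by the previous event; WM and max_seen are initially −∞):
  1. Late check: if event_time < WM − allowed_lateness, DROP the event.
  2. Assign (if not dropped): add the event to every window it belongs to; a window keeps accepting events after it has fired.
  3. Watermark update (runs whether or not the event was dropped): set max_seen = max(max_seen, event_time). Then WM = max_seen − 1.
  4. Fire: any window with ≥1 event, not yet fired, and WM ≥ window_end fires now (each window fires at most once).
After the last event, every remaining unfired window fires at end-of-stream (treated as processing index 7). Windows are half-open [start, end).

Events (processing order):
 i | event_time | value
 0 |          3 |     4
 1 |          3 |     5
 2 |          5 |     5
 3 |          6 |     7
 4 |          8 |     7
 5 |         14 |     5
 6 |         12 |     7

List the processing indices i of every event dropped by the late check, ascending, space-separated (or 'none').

i=0 t=3 v=4: → [3,9); WM=2
i=1 t=3 v=5: → [3,9); WM=2
i=2 t=5 v=5: → [3,11); WM=4
i=3 t=6 v=7: → [3,12); WM=5
i=4 t=8 v=7: → [3,14); WM=7
i=5 t=14 v=5: → [14,20); WM=13
i=6 t=12 v=7: DROP (t<13-0); WM=13

6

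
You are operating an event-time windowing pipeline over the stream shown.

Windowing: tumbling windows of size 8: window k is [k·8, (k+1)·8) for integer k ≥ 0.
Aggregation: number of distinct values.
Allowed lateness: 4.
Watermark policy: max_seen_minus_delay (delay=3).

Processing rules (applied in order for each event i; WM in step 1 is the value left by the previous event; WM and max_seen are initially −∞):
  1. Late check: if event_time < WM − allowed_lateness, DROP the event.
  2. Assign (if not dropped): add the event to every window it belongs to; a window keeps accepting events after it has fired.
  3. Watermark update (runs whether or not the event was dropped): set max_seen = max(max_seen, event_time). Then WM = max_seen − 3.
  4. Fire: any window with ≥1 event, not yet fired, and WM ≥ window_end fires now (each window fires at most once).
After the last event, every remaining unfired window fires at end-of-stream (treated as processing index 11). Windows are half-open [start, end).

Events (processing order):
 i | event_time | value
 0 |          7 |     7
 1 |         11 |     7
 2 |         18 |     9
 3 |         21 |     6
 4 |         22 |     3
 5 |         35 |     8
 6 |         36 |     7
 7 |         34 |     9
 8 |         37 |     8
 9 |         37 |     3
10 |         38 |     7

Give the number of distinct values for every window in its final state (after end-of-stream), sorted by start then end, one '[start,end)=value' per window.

[0,8)=1 [8,16)=1 [16,24)=3 [32,40)=4

i=0 t=7 v=7: → [0,8); WM=4
i=1 t=11 v=7: → [8,16); WM=8; [0,8) fires=1
i=2 t=18 v=9: → [16,24); WM=15
i=3 t=21 v=6: → [16,24); WM=18; [8,16) fires=1
i=4 t=22 v=3: → [16,24); WM=19
i=5 t=35 v=8: → [32,40); WM=32; [16,24) fires=3
i=6 t=36 v=7: → [32,40); WM=33
i=7 t=34 v=9: → [32,40); WM=33
i=8 t=37 v=8: → [32,40); WM=34
i=9 t=37 v=3: → [32,40); WM=34
i=10 t=38 v=7: → [32,40); WM=35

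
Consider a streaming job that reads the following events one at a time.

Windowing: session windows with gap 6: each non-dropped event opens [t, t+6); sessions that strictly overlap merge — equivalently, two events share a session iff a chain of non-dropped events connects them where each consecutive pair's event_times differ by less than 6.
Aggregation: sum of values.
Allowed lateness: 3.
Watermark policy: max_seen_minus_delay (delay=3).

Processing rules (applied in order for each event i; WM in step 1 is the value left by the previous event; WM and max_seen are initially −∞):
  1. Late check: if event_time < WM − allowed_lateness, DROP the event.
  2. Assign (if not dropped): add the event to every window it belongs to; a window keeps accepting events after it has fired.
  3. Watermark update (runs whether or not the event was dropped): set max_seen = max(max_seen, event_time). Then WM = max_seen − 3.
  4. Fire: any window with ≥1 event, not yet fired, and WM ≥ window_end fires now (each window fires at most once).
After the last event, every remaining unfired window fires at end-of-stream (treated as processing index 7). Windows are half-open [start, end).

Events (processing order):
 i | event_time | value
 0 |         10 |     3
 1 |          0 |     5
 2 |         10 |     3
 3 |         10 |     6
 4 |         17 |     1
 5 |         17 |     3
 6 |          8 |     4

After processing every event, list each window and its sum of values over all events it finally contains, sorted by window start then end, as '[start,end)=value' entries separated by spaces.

[10,16)=12 [17,23)=4

i=0 t=10 v=3: → [10,16); WM=7
i=1 t=0 v=5: DROP (t<7-3); WM=7
i=2 t=10 v=3: → [10,16); WM=7
i=3 t=10 v=6: → [10,16); WM=7
i=4 t=17 v=1: → [17,23); WM=14
i=5 t=17 v=3: → [17,23); WM=14
i=6 t=8 v=4: DROP (t<14-3); WM=14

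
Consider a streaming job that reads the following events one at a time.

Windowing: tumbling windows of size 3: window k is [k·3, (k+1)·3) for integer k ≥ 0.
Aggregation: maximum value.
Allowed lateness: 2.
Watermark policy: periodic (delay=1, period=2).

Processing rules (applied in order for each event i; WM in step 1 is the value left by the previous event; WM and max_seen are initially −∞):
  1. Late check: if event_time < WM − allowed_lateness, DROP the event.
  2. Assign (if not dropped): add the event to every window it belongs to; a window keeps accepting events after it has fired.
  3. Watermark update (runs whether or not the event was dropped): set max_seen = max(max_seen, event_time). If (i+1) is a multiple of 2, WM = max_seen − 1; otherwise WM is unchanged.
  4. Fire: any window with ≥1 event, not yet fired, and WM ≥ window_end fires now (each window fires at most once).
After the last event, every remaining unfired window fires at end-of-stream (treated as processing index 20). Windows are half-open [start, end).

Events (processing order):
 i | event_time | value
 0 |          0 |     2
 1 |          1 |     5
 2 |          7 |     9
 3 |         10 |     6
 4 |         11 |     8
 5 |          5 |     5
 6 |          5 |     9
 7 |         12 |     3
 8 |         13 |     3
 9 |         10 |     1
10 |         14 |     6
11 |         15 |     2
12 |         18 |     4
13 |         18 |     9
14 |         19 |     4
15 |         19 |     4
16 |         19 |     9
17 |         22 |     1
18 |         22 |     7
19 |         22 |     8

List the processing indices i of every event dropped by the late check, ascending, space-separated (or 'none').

5 6

i=0 t=0 v=2: → [0,3); WM=−∞
i=1 t=1 v=5: → [0,3); WM=0
i=2 t=7 v=9: → [6,9); WM=0
i=3 t=10 v=6: → [9,12); WM=9; [0,3) fires=5 [6,9) fires=9
i=4 t=11 v=8: → [9,12); WM=9
i=5 t=5 v=5: DROP (t<9-2); WM=10
i=6 t=5 v=9: DROP (t<10-2); WM=10
i=7 t=12 v=3: → [12,15); WM=11
i=8 t=13 v=3: → [12,15); WM=11
i=9 t=10 v=1: → [9,12); WM=12; [9,12) fires=8
i=10 t=14 v=6: → [12,15); WM=12
i=11 t=15 v=2: → [15,18); WM=14
i=12 t=18 v=4: → [18,21); WM=14
i=13 t=18 v=9: → [18,21); WM=17; [12,15) fires=6
i=14 t=19 v=4: → [18,21); WM=17
i=15 t=19 v=4: → [18,21); WM=18; [15,18) fires=2
i=16 t=19 v=9: → [18,21); WM=18
i=17 t=22 v=1: → [21,24); WM=21; [18,21) fires=9
i=18 t=22 v=7: → [21,24); WM=21
i=19 t=22 v=8: → [21,24); WM=21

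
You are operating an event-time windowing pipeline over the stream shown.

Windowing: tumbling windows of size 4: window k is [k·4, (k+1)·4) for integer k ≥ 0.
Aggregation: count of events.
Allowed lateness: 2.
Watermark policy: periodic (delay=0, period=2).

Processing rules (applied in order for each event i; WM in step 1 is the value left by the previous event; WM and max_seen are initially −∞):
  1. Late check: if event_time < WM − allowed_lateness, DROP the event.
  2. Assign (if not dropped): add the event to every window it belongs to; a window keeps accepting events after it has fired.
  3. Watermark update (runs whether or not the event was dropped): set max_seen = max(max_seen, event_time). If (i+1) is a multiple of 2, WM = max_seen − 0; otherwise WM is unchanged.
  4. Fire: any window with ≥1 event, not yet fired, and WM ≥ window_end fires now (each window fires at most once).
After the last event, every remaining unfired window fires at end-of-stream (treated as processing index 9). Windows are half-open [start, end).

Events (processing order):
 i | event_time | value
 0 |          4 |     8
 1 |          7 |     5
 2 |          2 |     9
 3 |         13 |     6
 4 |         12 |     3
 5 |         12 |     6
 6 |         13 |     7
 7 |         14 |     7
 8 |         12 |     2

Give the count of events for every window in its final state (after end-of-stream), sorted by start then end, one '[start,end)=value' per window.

i=0 t=4 v=8: → [4,8); WM=−∞
i=1 t=7 v=5: → [4,8); WM=7
i=2 t=2 v=9: DROP (t<7-2); WM=7
i=3 t=13 v=6: → [12,16); WM=13; [4,8) fires=2
i=4 t=12 v=3: → [12,16); WM=13
i=5 t=12 v=6: → [12,16); WM=13
i=6 t=13 v=7: → [12,16); WM=13
i=7 t=14 v=7: → [12,16); WM=14
i=8 t=12 v=2: → [12,16); WM=14

[4,8)=2 [12,16)=6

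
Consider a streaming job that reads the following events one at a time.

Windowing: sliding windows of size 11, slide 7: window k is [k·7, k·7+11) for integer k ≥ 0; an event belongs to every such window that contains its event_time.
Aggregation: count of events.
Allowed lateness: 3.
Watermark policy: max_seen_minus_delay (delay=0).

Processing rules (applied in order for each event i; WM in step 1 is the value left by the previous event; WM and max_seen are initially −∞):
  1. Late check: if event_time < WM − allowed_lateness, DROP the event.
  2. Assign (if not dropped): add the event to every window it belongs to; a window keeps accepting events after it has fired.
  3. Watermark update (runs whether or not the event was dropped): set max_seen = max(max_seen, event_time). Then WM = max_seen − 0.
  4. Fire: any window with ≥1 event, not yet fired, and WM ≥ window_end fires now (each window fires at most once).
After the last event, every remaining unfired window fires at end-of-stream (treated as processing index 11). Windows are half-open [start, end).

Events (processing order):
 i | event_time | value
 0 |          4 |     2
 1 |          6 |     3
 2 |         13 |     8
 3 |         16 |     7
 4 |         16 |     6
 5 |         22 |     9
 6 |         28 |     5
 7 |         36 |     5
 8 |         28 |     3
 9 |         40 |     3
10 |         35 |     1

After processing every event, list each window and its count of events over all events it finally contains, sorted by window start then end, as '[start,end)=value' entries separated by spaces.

i=0 t=4 v=2: → [0,11); WM=4
i=1 t=6 v=3: → [0,11); WM=6
i=2 t=13 v=8: → [7,18); WM=13; [0,11) fires=2
i=3 t=16 v=7: → [14,25),[7,18); WM=16
i=4 t=16 v=6: → [14,25),[7,18); WM=16
i=5 t=22 v=9: → [21,32),[14,25); WM=22; [7,18) fires=3
i=6 t=28 v=5: → [28,39),[21,32); WM=28; [14,25) fires=3
i=7 t=36 v=5: → [35,46),[28,39); WM=36; [21,32) fires=2
i=8 t=28 v=3: DROP (t<36-3); WM=36
i=9 t=40 v=3: → [35,46); WM=40; [28,39) fires=2
i=10 t=35 v=1: DROP (t<40-3); WM=40

[0,11)=2 [7,18)=3 [14,25)=3 [21,32)=2 [28,39)=2 [35,46)=2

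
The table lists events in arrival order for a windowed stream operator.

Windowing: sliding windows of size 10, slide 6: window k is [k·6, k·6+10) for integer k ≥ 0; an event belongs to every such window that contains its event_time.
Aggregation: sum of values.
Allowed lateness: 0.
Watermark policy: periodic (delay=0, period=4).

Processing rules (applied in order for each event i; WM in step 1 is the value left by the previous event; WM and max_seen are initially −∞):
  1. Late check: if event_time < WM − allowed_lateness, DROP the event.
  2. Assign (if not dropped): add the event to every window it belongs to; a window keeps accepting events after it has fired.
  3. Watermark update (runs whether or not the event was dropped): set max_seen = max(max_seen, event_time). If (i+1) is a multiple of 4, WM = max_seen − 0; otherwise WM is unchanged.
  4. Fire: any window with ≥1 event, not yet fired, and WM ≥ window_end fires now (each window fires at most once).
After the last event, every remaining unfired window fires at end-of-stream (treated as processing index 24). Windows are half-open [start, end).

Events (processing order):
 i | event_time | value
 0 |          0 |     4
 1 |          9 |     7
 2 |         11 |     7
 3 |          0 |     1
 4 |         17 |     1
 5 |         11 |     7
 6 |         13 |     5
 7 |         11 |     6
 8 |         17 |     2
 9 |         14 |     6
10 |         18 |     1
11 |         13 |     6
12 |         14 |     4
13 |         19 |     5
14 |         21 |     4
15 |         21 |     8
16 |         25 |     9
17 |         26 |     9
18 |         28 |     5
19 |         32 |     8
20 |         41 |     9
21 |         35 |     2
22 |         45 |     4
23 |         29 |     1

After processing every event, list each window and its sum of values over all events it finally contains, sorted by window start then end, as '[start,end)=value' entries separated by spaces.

i=0 t=0 v=4: → [0,10); WM=−∞
i=1 t=9 v=7: → [6,16),[0,10); WM=−∞
i=2 t=11 v=7: → [6,16); WM=−∞
i=3 t=0 v=1: → [0,10); WM=11; [0,10) fires=12
i=4 t=17 v=1: → [12,22); WM=11
i=5 t=11 v=7: → [6,16); WM=11
i=6 t=13 v=5: → [12,22),[6,16); WM=11
i=7 t=11 v=6: → [6,16); WM=17; [6,16) fires=32
i=8 t=17 v=2: → [12,22); WM=17
i=9 t=14 v=6: DROP (t<17-0); WM=17
i=10 t=18 v=1: → [18,28),[12,22); WM=17
i=11 t=13 v=6: DROP (t<17-0); WM=18
i=12 t=14 v=4: DROP (t<18-0); WM=18
i=13 t=19 v=5: → [18,28),[12,22); WM=18
i=14 t=21 v=4: → [18,28),[12,22); WM=18
i=15 t=21 v=8: → [18,28),[12,22); WM=21
i=16 t=25 v=9: → [24,34),[18,28); WM=21
i=17 t=26 v=9: → [24,34),[18,28); WM=21
i=18 t=28 v=5: → [24,34); WM=21
i=19 t=32 v=8: → [30,40),[24,34); WM=32; [12,22) fires=26 [18,28) fires=36
i=20 t=41 v=9: → [36,46); WM=32
i=21 t=35 v=2: → [30,40); WM=32
i=22 t=45 v=4: → [42,52),[36,46); WM=32
i=23 t=29 v=1: DROP (t<32-0); WM=45; [24,34) fires=31 [30,40) fires=10

[0,10)=12 [6,16)=32 [12,22)=26 [18,28)=36 [24,34)=31 [30,40)=10 [36,46)=13 [42,52)=4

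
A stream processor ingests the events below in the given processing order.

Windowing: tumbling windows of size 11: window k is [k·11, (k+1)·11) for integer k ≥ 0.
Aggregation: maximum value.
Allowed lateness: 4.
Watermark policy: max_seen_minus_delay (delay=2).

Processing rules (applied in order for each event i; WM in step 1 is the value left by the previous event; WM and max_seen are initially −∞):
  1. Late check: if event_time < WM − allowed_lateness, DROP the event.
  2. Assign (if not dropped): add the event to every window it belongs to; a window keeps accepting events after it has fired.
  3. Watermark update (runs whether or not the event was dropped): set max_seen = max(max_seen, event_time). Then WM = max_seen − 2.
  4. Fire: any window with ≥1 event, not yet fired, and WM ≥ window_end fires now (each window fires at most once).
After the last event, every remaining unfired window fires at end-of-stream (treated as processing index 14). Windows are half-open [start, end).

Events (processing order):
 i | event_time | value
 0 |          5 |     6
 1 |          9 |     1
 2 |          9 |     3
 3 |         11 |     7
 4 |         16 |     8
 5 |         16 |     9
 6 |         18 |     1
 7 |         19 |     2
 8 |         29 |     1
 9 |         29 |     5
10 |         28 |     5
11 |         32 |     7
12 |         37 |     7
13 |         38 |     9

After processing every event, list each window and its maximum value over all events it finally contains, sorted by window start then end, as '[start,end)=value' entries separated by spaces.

[0,11)=6 [11,22)=9 [22,33)=7 [33,44)=9

i=0 t=5 v=6: → [0,11); WM=3
i=1 t=9 v=1: → [0,11); WM=7
i=2 t=9 v=3: → [0,11); WM=7
i=3 t=11 v=7: → [11,22); WM=9
i=4 t=16 v=8: → [11,22); WM=14; [0,11) fires=6
i=5 t=16 v=9: → [11,22); WM=14
i=6 t=18 v=1: → [11,22); WM=16
i=7 t=19 v=2: → [11,22); WM=17
i=8 t=29 v=1: → [22,33); WM=27; [11,22) fires=9
i=9 t=29 v=5: → [22,33); WM=27
i=10 t=28 v=5: → [22,33); WM=27
i=11 t=32 v=7: → [22,33); WM=30
i=12 t=37 v=7: → [33,44); WM=35; [22,33) fires=7
i=13 t=38 v=9: → [33,44); WM=36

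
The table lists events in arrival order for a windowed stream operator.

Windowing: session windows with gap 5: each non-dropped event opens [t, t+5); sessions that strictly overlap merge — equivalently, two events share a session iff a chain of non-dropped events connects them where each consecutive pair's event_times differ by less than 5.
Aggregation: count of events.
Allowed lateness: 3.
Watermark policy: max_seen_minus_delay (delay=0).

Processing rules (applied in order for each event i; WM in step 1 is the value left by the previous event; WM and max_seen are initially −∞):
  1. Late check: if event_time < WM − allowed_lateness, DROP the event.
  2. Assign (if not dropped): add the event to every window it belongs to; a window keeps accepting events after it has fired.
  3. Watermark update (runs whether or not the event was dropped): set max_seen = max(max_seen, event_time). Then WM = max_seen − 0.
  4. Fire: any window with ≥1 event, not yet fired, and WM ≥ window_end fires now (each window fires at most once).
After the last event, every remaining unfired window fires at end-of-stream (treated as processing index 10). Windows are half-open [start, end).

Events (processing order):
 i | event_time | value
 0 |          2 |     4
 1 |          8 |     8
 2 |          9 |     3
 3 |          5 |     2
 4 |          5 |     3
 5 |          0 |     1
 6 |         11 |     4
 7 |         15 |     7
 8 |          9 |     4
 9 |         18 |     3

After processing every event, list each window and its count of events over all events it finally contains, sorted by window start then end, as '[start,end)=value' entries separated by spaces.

[2,7)=1 [8,23)=5

i=0 t=2 v=4: → [2,7); WM=2
i=1 t=8 v=8: → [8,13); WM=8
i=2 t=9 v=3: → [8,14); WM=9
i=3 t=5 v=2: DROP (t<9-3); WM=9
i=4 t=5 v=3: DROP (t<9-3); WM=9
i=5 t=0 v=1: DROP (t<9-3); WM=9
i=6 t=11 v=4: → [8,16); WM=11
i=7 t=15 v=7: → [8,20); WM=15
i=8 t=9 v=4: DROP (t<15-3); WM=15
i=9 t=18 v=3: → [8,23); WM=18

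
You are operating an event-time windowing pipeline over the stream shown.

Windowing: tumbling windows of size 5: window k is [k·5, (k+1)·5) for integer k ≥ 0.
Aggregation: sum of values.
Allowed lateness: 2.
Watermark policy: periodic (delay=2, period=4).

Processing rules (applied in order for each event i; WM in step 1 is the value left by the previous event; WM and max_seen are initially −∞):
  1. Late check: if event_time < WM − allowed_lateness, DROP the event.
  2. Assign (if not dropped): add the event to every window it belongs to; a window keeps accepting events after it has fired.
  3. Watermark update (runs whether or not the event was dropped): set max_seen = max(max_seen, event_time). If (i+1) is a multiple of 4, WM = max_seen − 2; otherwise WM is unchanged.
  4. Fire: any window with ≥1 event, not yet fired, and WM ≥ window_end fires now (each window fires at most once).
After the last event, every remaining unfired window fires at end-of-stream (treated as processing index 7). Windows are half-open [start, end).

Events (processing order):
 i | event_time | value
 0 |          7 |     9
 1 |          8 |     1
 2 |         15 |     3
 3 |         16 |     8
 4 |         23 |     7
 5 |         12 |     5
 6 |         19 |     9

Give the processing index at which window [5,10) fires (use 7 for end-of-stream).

3

i=0 t=7 v=9: → [5,10); WM=−∞
i=1 t=8 v=1: → [5,10); WM=−∞
i=2 t=15 v=3: → [15,20); WM=−∞
i=3 t=16 v=8: → [15,20); WM=14; [5,10) fires=10
i=4 t=23 v=7: → [20,25); WM=14
i=5 t=12 v=5: → [10,15); WM=14
i=6 t=19 v=9: → [15,20); WM=14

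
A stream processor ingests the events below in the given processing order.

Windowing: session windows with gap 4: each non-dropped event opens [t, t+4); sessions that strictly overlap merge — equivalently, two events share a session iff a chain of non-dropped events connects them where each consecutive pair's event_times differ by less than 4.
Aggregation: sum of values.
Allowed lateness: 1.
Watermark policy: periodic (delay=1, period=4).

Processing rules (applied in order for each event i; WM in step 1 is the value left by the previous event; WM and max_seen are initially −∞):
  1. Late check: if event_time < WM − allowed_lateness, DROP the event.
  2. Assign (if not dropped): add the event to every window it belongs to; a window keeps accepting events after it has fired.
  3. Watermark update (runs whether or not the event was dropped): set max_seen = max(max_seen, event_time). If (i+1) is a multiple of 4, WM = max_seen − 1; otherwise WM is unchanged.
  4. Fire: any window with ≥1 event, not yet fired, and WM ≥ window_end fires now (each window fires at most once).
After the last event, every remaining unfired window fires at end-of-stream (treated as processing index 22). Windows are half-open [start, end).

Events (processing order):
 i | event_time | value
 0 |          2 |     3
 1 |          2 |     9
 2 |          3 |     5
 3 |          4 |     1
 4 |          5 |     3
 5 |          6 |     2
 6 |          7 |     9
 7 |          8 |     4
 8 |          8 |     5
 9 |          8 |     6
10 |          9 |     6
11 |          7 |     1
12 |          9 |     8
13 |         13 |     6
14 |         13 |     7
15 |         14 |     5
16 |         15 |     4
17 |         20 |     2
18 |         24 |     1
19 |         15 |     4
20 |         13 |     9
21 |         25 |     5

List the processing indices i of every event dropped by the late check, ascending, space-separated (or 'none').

i=0 t=2 v=3: → [2,6); WM=−∞
i=1 t=2 v=9: → [2,6); WM=−∞
i=2 t=3 v=5: → [2,7); WM=−∞
i=3 t=4 v=1: → [2,8); WM=3
i=4 t=5 v=3: → [2,9); WM=3
i=5 t=6 v=2: → [2,10); WM=3
i=6 t=7 v=9: → [2,11); WM=3
i=7 t=8 v=4: → [2,12); WM=7
i=8 t=8 v=5: → [2,12); WM=7
i=9 t=8 v=6: → [2,12); WM=7
i=10 t=9 v=6: → [2,13); WM=7
i=11 t=7 v=1: → [2,13); WM=8
i=12 t=9 v=8: → [2,13); WM=8
i=13 t=13 v=6: → [13,17); WM=8
i=14 t=13 v=7: → [13,17); WM=8
i=15 t=14 v=5: → [13,18); WM=13
i=16 t=15 v=4: → [13,19); WM=13
i=17 t=20 v=2: → [20,24); WM=13
i=18 t=24 v=1: → [24,28); WM=13
i=19 t=15 v=4: → [13,19); WM=23
i=20 t=13 v=9: DROP (t<23-1); WM=23
i=21 t=25 v=5: → [24,29); WM=23

20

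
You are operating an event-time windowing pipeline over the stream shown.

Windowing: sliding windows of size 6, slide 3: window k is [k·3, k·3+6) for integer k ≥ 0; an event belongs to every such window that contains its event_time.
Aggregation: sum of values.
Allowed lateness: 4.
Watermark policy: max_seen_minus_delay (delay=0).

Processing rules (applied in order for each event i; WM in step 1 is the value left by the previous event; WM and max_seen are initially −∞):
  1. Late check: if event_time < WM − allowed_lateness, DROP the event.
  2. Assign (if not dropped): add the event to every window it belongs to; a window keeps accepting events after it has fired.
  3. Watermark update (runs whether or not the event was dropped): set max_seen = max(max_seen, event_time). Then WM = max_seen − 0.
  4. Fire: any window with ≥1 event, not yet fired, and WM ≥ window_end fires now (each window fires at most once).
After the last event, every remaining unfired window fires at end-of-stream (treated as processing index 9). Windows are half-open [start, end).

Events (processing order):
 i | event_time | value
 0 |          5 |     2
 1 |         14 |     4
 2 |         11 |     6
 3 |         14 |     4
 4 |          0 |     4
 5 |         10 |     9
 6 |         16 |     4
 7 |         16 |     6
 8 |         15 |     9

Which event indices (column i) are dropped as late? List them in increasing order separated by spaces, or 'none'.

4

i=0 t=5 v=2: → [3,9),[0,6); WM=5
i=1 t=14 v=4: → [12,18),[9,15); WM=14; [0,6) fires=2 [3,9) fires=2
i=2 t=11 v=6: → [9,15),[6,12); WM=14; [6,12) fires=6
i=3 t=14 v=4: → [12,18),[9,15); WM=14
i=4 t=0 v=4: DROP (t<14-4); WM=14
i=5 t=10 v=9: → [9,15),[6,12); WM=14
i=6 t=16 v=4: → [15,21),[12,18); WM=16; [9,15) fires=23
i=7 t=16 v=6: → [15,21),[12,18); WM=16
i=8 t=15 v=9: → [15,21),[12,18); WM=16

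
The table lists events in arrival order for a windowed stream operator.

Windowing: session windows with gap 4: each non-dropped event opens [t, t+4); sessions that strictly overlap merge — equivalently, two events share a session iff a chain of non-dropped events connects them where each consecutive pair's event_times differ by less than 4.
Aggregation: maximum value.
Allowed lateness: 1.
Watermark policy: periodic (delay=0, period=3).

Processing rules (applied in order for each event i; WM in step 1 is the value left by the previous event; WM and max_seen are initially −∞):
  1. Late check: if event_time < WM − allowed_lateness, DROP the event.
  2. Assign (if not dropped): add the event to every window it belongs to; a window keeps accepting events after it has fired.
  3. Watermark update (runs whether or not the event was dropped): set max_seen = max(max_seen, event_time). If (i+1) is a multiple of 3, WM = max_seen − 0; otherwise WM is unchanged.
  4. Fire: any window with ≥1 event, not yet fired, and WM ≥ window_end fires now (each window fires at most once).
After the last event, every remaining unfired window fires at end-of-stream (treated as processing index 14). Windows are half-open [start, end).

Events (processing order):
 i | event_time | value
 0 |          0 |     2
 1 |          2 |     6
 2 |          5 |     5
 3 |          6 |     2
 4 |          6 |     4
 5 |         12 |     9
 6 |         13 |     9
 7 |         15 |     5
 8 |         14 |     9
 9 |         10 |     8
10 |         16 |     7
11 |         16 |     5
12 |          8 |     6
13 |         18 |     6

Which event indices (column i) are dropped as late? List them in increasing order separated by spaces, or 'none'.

9 12

i=0 t=0 v=2: → [0,4); WM=−∞
i=1 t=2 v=6: → [0,6); WM=−∞
i=2 t=5 v=5: → [0,9); WM=5
i=3 t=6 v=2: → [0,10); WM=5
i=4 t=6 v=4: → [0,10); WM=5
i=5 t=12 v=9: → [12,16); WM=12
i=6 t=13 v=9: → [12,17); WM=12
i=7 t=15 v=5: → [12,19); WM=12
i=8 t=14 v=9: → [12,19); WM=15
i=9 t=10 v=8: DROP (t<15-1); WM=15
i=10 t=16 v=7: → [12,20); WM=15
i=11 t=16 v=5: → [12,20); WM=16
i=12 t=8 v=6: DROP (t<16-1); WM=16
i=13 t=18 v=6: → [12,22); WM=16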